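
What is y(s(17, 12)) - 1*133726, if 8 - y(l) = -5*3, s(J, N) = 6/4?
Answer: -133703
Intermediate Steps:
s(J, N) = 3/2 (s(J, N) = 6*(¼) = 3/2)
y(l) = 23 (y(l) = 8 - (-5)*3 = 8 - 1*(-15) = 8 + 15 = 23)
y(s(17, 12)) - 1*133726 = 23 - 1*133726 = 23 - 133726 = -133703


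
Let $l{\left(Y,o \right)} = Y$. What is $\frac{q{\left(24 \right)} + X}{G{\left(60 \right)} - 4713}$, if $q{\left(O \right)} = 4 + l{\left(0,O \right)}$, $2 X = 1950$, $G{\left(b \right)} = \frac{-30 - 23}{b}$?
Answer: $- \frac{58740}{282833} \approx -0.20768$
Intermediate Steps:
$G{\left(b \right)} = - \frac{53}{b}$ ($G{\left(b \right)} = \frac{-30 - 23}{b} = - \frac{53}{b}$)
$X = 975$ ($X = \frac{1}{2} \cdot 1950 = 975$)
$q{\left(O \right)} = 4$ ($q{\left(O \right)} = 4 + 0 = 4$)
$\frac{q{\left(24 \right)} + X}{G{\left(60 \right)} - 4713} = \frac{4 + 975}{- \frac{53}{60} - 4713} = \frac{979}{\left(-53\right) \frac{1}{60} - 4713} = \frac{979}{- \frac{53}{60} - 4713} = \frac{979}{- \frac{282833}{60}} = 979 \left(- \frac{60}{282833}\right) = - \frac{58740}{282833}$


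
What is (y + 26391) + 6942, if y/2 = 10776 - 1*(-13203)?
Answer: 81291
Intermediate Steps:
y = 47958 (y = 2*(10776 - 1*(-13203)) = 2*(10776 + 13203) = 2*23979 = 47958)
(y + 26391) + 6942 = (47958 + 26391) + 6942 = 74349 + 6942 = 81291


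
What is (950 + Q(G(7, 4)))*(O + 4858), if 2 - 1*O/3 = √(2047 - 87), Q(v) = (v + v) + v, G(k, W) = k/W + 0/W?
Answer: 4646336 - 80241*√10/2 ≈ 4.5195e+6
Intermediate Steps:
G(k, W) = k/W (G(k, W) = k/W + 0 = k/W)
Q(v) = 3*v (Q(v) = 2*v + v = 3*v)
O = 6 - 42*√10 (O = 6 - 3*√(2047 - 87) = 6 - 42*√10 ≈ -126.82)
(950 + Q(G(7, 4)))*(O + 4858) = (950 + 3*(7/4))*((6 - 42*√10) + 4858) = (950 + 3*(7*(¼)))*(4864 - 42*√10) = (950 + 3*(7/4))*(4864 - 42*√10) = (950 + 21/4)*(4864 - 42*√10) = 3821*(4864 - 42*√10)/4 = 4646336 - 80241*√10/2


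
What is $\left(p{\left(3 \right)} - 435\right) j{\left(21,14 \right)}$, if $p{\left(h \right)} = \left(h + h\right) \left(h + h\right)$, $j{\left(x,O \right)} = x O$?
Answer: $-117306$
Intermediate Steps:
$j{\left(x,O \right)} = O x$
$p{\left(h \right)} = 4 h^{2}$ ($p{\left(h \right)} = 2 h 2 h = 4 h^{2}$)
$\left(p{\left(3 \right)} - 435\right) j{\left(21,14 \right)} = \left(4 \cdot 3^{2} - 435\right) 14 \cdot 21 = \left(4 \cdot 9 - 435\right) 294 = \left(36 - 435\right) 294 = \left(-399\right) 294 = -117306$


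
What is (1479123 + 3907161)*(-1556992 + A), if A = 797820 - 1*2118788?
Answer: -15501509900640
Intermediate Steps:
A = -1320968 (A = 797820 - 2118788 = -1320968)
(1479123 + 3907161)*(-1556992 + A) = (1479123 + 3907161)*(-1556992 - 1320968) = 5386284*(-2877960) = -15501509900640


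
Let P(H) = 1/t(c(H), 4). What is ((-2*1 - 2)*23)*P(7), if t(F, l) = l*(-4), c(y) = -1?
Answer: 23/4 ≈ 5.7500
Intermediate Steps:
t(F, l) = -4*l
P(H) = -1/16 (P(H) = 1/(-4*4) = 1/(-16) = -1/16)
((-2*1 - 2)*23)*P(7) = ((-2*1 - 2)*23)*(-1/16) = ((-2 - 2)*23)*(-1/16) = -4*23*(-1/16) = -92*(-1/16) = 23/4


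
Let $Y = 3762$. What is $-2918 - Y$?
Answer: $-6680$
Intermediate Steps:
$-2918 - Y = -2918 - 3762 = -6680$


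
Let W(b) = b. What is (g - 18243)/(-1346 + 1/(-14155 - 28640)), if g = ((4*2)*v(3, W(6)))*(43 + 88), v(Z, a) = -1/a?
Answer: 788184045/57602071 ≈ 13.683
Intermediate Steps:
g = -524/3 (g = ((4*2)*(-1/6))*(43 + 88) = (8*(-1*⅙))*131 = (8*(-⅙))*131 = -4/3*131 = -524/3 ≈ -174.67)
(g - 18243)/(-1346 + 1/(-14155 - 28640)) = (-524/3 - 18243)/(-1346 + 1/(-14155 - 28640)) = -55253/(3*(-1346 + 1/(-42795))) = -55253/(3*(-1346 - 1/42795)) = -55253/(3*(-57602071/42795)) = -55253/3*(-42795/57602071) = 788184045/57602071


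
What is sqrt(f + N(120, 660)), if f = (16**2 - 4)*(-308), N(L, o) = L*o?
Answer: 12*sqrt(11) ≈ 39.799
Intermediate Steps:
f = -77616 (f = (256 - 4)*(-308) = 252*(-308) = -77616)
sqrt(f + N(120, 660)) = sqrt(-77616 + 120*660) = sqrt(-77616 + 79200) = sqrt(1584) = 12*sqrt(11)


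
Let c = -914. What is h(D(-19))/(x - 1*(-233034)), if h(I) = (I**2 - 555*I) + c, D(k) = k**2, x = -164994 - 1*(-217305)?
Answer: -70948/285345 ≈ -0.24864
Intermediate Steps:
x = 52311 (x = -164994 + 217305 = 52311)
h(I) = -914 + I**2 - 555*I (h(I) = (I**2 - 555*I) - 914 = -914 + I**2 - 555*I)
h(D(-19))/(x - 1*(-233034)) = (-914 + ((-19)**2)**2 - 555*(-19)**2)/(52311 - 1*(-233034)) = (-914 + 361**2 - 555*361)/(52311 + 233034) = (-914 + 130321 - 200355)/285345 = -70948*1/285345 = -70948/285345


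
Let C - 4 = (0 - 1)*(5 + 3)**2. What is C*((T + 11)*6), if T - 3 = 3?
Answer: -6120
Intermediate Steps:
T = 6 (T = 3 + 3 = 6)
C = -60 (C = 4 + (0 - 1)*(5 + 3)**2 = 4 - 1*8**2 = 4 - 1*64 = 4 - 64 = -60)
C*((T + 11)*6) = -60*(6 + 11)*6 = -1020*6 = -60*102 = -6120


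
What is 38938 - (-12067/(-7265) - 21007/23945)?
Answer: 1354706940038/34792085 ≈ 38937.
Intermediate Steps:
38938 - (-12067/(-7265) - 21007/23945) = 38938 - (-12067*(-1/7265) - 21007*1/23945) = 38938 - (12067/7265 - 21007/23945) = 38938 - 1*27265692/34792085 = 38938 - 27265692/34792085 = 1354706940038/34792085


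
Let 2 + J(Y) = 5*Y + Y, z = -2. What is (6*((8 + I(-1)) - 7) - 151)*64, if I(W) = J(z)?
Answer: -14656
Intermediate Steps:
J(Y) = -2 + 6*Y (J(Y) = -2 + (5*Y + Y) = -2 + 6*Y)
I(W) = -14 (I(W) = -2 + 6*(-2) = -2 - 12 = -14)
(6*((8 + I(-1)) - 7) - 151)*64 = (6*((8 - 14) - 7) - 151)*64 = (6*(-6 - 7) - 151)*64 = (6*(-13) - 151)*64 = (-78 - 151)*64 = -229*64 = -14656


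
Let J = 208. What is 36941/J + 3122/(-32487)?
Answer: 13180801/74256 ≈ 177.50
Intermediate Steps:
36941/J + 3122/(-32487) = 36941/208 + 3122/(-32487) = 36941*(1/208) + 3122*(-1/32487) = 36941/208 - 446/4641 = 13180801/74256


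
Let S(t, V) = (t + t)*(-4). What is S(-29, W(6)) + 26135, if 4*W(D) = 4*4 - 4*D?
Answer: 26367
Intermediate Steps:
W(D) = 4 - D (W(D) = (4*4 - 4*D)/4 = (16 - 4*D)/4 = 4 - D)
S(t, V) = -8*t (S(t, V) = (2*t)*(-4) = -8*t)
S(-29, W(6)) + 26135 = -8*(-29) + 26135 = 232 + 26135 = 26367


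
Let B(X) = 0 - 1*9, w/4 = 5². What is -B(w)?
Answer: 9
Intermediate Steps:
w = 100 (w = 4*5² = 4*25 = 100)
B(X) = -9 (B(X) = 0 - 9 = -9)
-B(w) = -1*(-9) = 9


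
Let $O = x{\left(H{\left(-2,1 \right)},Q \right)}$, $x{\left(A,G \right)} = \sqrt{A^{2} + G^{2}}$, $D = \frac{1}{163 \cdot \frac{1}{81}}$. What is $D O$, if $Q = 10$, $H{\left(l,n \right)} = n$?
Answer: $\frac{81 \sqrt{101}}{163} \approx 4.9941$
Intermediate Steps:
$D = \frac{81}{163}$ ($D = \frac{1}{163 \cdot \frac{1}{81}} = \frac{1}{\frac{163}{81}} = \frac{81}{163} \approx 0.49693$)
$O = \sqrt{101}$ ($O = \sqrt{1^{2} + 10^{2}} = \sqrt{1 + 100} = \sqrt{101} \approx 10.05$)
$D O = \frac{81 \sqrt{101}}{163}$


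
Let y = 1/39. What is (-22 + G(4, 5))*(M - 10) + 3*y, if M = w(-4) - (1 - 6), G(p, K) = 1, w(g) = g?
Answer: 2458/13 ≈ 189.08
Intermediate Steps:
M = 1 (M = -4 - (1 - 6) = -4 - 1*(-5) = -4 + 5 = 1)
y = 1/39 ≈ 0.025641
(-22 + G(4, 5))*(M - 10) + 3*y = (-22 + 1)*(1 - 10) + 3*(1/39) = -21*(-9) + 1/13 = 189 + 1/13 = 2458/13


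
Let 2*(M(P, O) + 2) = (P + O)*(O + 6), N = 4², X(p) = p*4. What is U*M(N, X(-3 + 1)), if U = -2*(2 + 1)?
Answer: 60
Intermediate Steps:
X(p) = 4*p
N = 16
M(P, O) = -2 + (6 + O)*(O + P)/2 (M(P, O) = -2 + ((P + O)*(O + 6))/2 = -2 + ((O + P)*(6 + O))/2 = -2 + ((6 + O)*(O + P))/2 = -2 + (6 + O)*(O + P)/2)
U = -6 (U = -2*3 = -6)
U*M(N, X(-3 + 1)) = -6*(-2 + (4*(-3 + 1))²/2 + 3*(4*(-3 + 1)) + 3*16 + (½)*(4*(-3 + 1))*16) = -6*(-2 + (4*(-2))²/2 + 3*(4*(-2)) + 48 + (½)*(4*(-2))*16) = -6*(-2 + (½)*(-8)² + 3*(-8) + 48 + (½)*(-8)*16) = -6*(-2 + (½)*64 - 24 + 48 - 64) = -6*(-2 + 32 - 24 + 48 - 64) = -6*(-10) = 60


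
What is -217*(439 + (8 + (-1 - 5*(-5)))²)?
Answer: -317471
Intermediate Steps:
-217*(439 + (8 + (-1 - 5*(-5)))²) = -217*(439 + (8 + (-1 + 25))²) = -217*(439 + (8 + 24)²) = -217*(439 + 32²) = -217*(439 + 1024) = -217*1463 = -317471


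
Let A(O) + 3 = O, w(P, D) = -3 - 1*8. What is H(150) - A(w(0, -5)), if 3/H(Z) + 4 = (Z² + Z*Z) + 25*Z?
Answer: 682447/48746 ≈ 14.000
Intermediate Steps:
w(P, D) = -11 (w(P, D) = -3 - 8 = -11)
A(O) = -3 + O
H(Z) = 3/(-4 + 2*Z² + 25*Z) (H(Z) = 3/(-4 + ((Z² + Z*Z) + 25*Z)) = 3/(-4 + ((Z² + Z²) + 25*Z)) = 3/(-4 + (2*Z² + 25*Z)) = 3/(-4 + 2*Z² + 25*Z))
H(150) - A(w(0, -5)) = 3/(-4 + 2*150² + 25*150) - (-3 - 11) = 3/(-4 + 2*22500 + 3750) - 1*(-14) = 3/(-4 + 45000 + 3750) + 14 = 3/48746 + 14 = 682447/48746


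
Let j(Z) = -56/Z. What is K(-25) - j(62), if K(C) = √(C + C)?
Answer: 28/31 + 5*I*√2 ≈ 0.90323 + 7.0711*I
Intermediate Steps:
K(C) = √2*√C (K(C) = √(2*C) = √2*√C)
K(-25) - j(62) = √2*√(-25) - (-56)/62 = √2*(5*I) - (-56)/62 = 5*I*√2 - 1*(-28/31) = 5*I*√2 + 28/31 = 28/31 + 5*I*√2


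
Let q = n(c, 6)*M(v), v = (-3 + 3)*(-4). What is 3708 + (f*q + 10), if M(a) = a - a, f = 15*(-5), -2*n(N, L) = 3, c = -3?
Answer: 3718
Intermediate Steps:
n(N, L) = -3/2 (n(N, L) = -½*3 = -3/2)
v = 0 (v = 0*(-4) = 0)
f = -75
M(a) = 0
q = 0 (q = -3/2*0 = 0)
3708 + (f*q + 10) = 3708 + (-75*0 + 10) = 3708 + (0 + 10) = 3708 + 10 = 3718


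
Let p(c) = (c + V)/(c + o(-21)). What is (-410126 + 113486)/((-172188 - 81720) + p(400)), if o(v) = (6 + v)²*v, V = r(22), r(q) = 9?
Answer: 1282968000/1098152509 ≈ 1.1683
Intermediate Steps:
V = 9
o(v) = v*(6 + v)²
p(c) = (9 + c)/(-4725 + c) (p(c) = (c + 9)/(c - 21*(6 - 21)²) = (9 + c)/(c - 21*(-15)²) = (9 + c)/(c - 21*225) = (9 + c)/(c - 4725) = (9 + c)/(-4725 + c))
(-410126 + 113486)/((-172188 - 81720) + p(400)) = (-410126 + 113486)/((-172188 - 81720) + (9 + 400)/(-4725 + 400)) = -296640/(-253908 + 409/(-4325)) = -296640/(-253908 - 1/4325*409) = -296640/(-253908 - 409/4325) = -296640/(-1098152509/4325) = -296640*(-4325/1098152509) = 1282968000/1098152509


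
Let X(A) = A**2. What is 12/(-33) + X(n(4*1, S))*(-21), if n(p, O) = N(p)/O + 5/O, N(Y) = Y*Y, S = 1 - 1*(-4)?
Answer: -101971/275 ≈ -370.80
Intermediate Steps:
S = 5 (S = 1 + 4 = 5)
N(Y) = Y**2
n(p, O) = 5/O + p**2/O (n(p, O) = p**2/O + 5/O = 5/O + p**2/O)
12/(-33) + X(n(4*1, S))*(-21) = 12/(-33) + ((5 + (4*1)**2)/5)**2*(-21) = 12*(-1/33) + ((5 + 4**2)/5)**2*(-21) = -4/11 + ((5 + 16)/5)**2*(-21) = -4/11 + ((1/5)*21)**2*(-21) = -4/11 + (21/5)**2*(-21) = -4/11 + (441/25)*(-21) = -4/11 - 9261/25 = -101971/275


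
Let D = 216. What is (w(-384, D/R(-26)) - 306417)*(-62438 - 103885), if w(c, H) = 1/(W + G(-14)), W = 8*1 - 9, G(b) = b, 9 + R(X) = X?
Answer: 254821028896/5 ≈ 5.0964e+10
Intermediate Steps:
R(X) = -9 + X
W = -1 (W = 8 - 9 = -1)
w(c, H) = -1/15 (w(c, H) = 1/(-1 - 14) = 1/(-15) = -1/15)
(w(-384, D/R(-26)) - 306417)*(-62438 - 103885) = (-1/15 - 306417)*(-62438 - 103885) = -4596256/15*(-166323) = 254821028896/5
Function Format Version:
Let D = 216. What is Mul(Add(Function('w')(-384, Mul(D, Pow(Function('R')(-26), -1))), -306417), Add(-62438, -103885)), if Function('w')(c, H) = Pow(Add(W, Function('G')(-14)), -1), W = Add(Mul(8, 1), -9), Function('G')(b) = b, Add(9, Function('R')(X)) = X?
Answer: Rational(254821028896, 5) ≈ 5.0964e+10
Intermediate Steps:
Function('R')(X) = Add(-9, X)
W = -1 (W = Add(8, -9) = -1)
Function('w')(c, H) = Rational(-1, 15) (Function('w')(c, H) = Pow(Add(-1, -14), -1) = Pow(-15, -1) = Rational(-1, 15))
Mul(Add(Function('w')(-384, Mul(D, Pow(Function('R')(-26), -1))), -306417), Add(-62438, -103885)) = Mul(Add(Rational(-1, 15), -306417), Add(-62438, -103885)) = Mul(Rational(-4596256, 15), -166323) = Rational(254821028896, 5)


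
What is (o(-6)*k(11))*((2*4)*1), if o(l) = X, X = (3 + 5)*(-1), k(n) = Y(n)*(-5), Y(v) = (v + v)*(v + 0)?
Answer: 77440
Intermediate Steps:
Y(v) = 2*v**2 (Y(v) = (2*v)*v = 2*v**2)
k(n) = -10*n**2 (k(n) = (2*n**2)*(-5) = -10*n**2)
X = -8 (X = 8*(-1) = -8)
o(l) = -8
(o(-6)*k(11))*((2*4)*1) = (-(-80)*11**2)*((2*4)*1) = (-(-80)*121)*(8*1) = -8*(-1210)*8 = 9680*8 = 77440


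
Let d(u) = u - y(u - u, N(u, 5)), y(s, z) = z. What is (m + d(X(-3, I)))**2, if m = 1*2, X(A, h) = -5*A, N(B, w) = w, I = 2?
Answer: 144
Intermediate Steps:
d(u) = -5 + u (d(u) = u - 1*5 = u - 5 = -5 + u)
m = 2
(m + d(X(-3, I)))**2 = (2 + (-5 - 5*(-3)))**2 = (2 + (-5 + 15))**2 = (2 + 10)**2 = 12**2 = 144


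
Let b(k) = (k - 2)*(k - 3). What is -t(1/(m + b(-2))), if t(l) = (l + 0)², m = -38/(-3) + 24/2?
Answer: -9/17956 ≈ -0.00050122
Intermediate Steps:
b(k) = (-3 + k)*(-2 + k) (b(k) = (-2 + k)*(-3 + k) = (-3 + k)*(-2 + k))
m = 74/3 (m = -38*(-⅓) + 24*(½) = 38/3 + 12 = 74/3 ≈ 24.667)
t(l) = l²
-t(1/(m + b(-2))) = -(1/(74/3 + (6 + (-2)² - 5*(-2))))² = -(1/(74/3 + (6 + 4 + 10)))² = -(1/(74/3 + 20))² = -(1/(134/3))² = -(3/134)² = -1*9/17956 = -9/17956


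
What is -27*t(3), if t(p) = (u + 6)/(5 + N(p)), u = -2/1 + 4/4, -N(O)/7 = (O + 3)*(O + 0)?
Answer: 135/121 ≈ 1.1157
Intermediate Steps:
N(O) = -7*O*(3 + O) (N(O) = -7*(O + 3)*(O + 0) = -7*(3 + O)*O = -7*O*(3 + O))
u = -1 (u = -2*1 + 4*(1/4) = -2 + 1 = -1)
t(p) = 5/(5 - 7*p*(3 + p)) (t(p) = (-1 + 6)/(5 - 7*p*(3 + p)) = 5/(5 - 7*p*(3 + p)))
-27*t(3) = -(-135)/(-5 + 7*3*(3 + 3)) = -(-135)/(-5 + 7*3*6) = -(-135)/(-5 + 126) = -(-135)/121 = -27*(-5/121) = 135/121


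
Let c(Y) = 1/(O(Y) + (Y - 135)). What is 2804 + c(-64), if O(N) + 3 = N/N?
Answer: 563603/201 ≈ 2804.0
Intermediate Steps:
O(N) = -2 (O(N) = -3 + N/N = -3 + 1 = -2)
c(Y) = 1/(-137 + Y) (c(Y) = 1/(-2 + (Y - 135)) = 1/(-2 + (-135 + Y)) = 1/(-137 + Y))
2804 + c(-64) = 2804 + 1/(-137 - 64) = 2804 + 1/(-201) = 2804 - 1/201 = 563603/201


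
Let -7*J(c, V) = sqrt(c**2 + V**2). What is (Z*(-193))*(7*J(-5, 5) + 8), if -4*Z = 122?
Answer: 47092 - 58865*sqrt(2)/2 ≈ 5468.2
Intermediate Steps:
Z = -61/2 (Z = -1/4*122 = -61/2 ≈ -30.500)
J(c, V) = -sqrt(V**2 + c**2)/7 (J(c, V) = -sqrt(c**2 + V**2)/7 = -sqrt(V**2 + c**2)/7)
(Z*(-193))*(7*J(-5, 5) + 8) = (-61/2*(-193))*(7*(-sqrt(5**2 + (-5)**2)/7) + 8) = 11773*(7*(-sqrt(25 + 25)/7) + 8)/2 = 11773*(7*(-5*sqrt(2)/7) + 8)/2 = 11773*(-5*sqrt(2) + 8)/2 = 11773*(8 - 5*sqrt(2))/2 = 47092 - 58865*sqrt(2)/2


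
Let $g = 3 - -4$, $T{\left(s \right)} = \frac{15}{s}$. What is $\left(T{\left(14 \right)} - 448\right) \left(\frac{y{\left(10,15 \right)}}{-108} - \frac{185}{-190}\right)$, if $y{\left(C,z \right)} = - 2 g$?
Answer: $- \frac{1770731}{3591} \approx -493.1$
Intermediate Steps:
$g = 7$ ($g = 3 + 4 = 7$)
$y{\left(C,z \right)} = -14$ ($y{\left(C,z \right)} = \left(-2\right) 7 = -14$)
$\left(T{\left(14 \right)} - 448\right) \left(\frac{y{\left(10,15 \right)}}{-108} - \frac{185}{-190}\right) = \left(\frac{15}{14} - 448\right) \left(- \frac{14}{-108} - \frac{185}{-190}\right) = \left(15 \cdot \frac{1}{14} - 448\right) \left(\left(-14\right) \left(- \frac{1}{108}\right) - - \frac{37}{38}\right) = \left(\frac{15}{14} - 448\right) \left(\frac{7}{54} + \frac{37}{38}\right) = \left(- \frac{6257}{14}\right) \frac{566}{513} = - \frac{1770731}{3591}$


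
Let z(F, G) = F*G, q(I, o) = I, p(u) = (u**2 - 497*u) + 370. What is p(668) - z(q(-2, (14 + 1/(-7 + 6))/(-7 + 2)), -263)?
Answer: 114072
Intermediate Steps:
p(u) = 370 + u**2 - 497*u
p(668) - z(q(-2, (14 + 1/(-7 + 6))/(-7 + 2)), -263) = (370 + 668**2 - 497*668) - (-2)*(-263) = (370 + 446224 - 331996) - 1*526 = 114598 - 526 = 114072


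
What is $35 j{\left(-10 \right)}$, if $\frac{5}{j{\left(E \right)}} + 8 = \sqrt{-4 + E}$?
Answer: $- \frac{700}{39} - \frac{175 i \sqrt{14}}{78} \approx -17.949 - 8.3947 i$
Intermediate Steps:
$j{\left(E \right)} = \frac{5}{-8 + \sqrt{-4 + E}}$
$35 j{\left(-10 \right)} = 35 \frac{5}{-8 + \sqrt{-4 - 10}} = 35 \frac{5}{-8 + \sqrt{-14}} = 35 \frac{5}{-8 + i \sqrt{14}} = \frac{175}{-8 + i \sqrt{14}}$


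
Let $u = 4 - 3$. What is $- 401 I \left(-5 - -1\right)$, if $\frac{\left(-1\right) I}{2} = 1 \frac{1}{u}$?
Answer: $-3208$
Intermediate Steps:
$u = 1$ ($u = 4 - 3 = 1$)
$I = -2$ ($I = - 2 \cdot 1 \cdot 1^{-1} = - 2 \cdot 1 \cdot 1 = \left(-2\right) 1 = -2$)
$- 401 I \left(-5 - -1\right) = - 401 \left(- 2 \left(-5 - -1\right)\right) = - 401 \left(- 2 \left(-5 + 1\right)\right) = - 401 \left(\left(-2\right) \left(-4\right)\right) = \left(-401\right) 8 = -3208$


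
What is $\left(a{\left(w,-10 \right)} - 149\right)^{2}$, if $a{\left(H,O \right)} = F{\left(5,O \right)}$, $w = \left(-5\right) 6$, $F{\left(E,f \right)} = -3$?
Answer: $23104$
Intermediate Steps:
$w = -30$
$a{\left(H,O \right)} = -3$
$\left(a{\left(w,-10 \right)} - 149\right)^{2} = \left(-3 - 149\right)^{2} = \left(-152\right)^{2} = 23104$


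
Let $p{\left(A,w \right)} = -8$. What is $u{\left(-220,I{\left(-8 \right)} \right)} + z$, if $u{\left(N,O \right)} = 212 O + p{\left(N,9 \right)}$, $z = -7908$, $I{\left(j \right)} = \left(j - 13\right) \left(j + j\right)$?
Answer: $63316$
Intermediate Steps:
$I{\left(j \right)} = 2 j \left(-13 + j\right)$ ($I{\left(j \right)} = \left(-13 + j\right) 2 j = 2 j \left(-13 + j\right)$)
$u{\left(N,O \right)} = -8 + 212 O$ ($u{\left(N,O \right)} = 212 O - 8 = -8 + 212 O$)
$u{\left(-220,I{\left(-8 \right)} \right)} + z = \left(-8 + 212 \cdot 2 \left(-8\right) \left(-13 - 8\right)\right) - 7908 = \left(-8 + 212 \cdot 2 \left(-8\right) \left(-21\right)\right) - 7908 = \left(-8 + 212 \cdot 336\right) - 7908 = \left(-8 + 71232\right) - 7908 = 71224 - 7908 = 63316$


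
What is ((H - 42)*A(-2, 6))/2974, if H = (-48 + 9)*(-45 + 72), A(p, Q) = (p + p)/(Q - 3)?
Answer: 730/1487 ≈ 0.49092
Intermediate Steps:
A(p, Q) = 2*p/(-3 + Q) (A(p, Q) = (2*p)/(-3 + Q) = 2*p/(-3 + Q))
H = -1053 (H = -39*27 = -1053)
((H - 42)*A(-2, 6))/2974 = ((-1053 - 42)*(2*(-2)/(-3 + 6)))/2974 = -2190*(-2)/3*(1/2974) = -1095*(-4/3)*(1/2974) = 1460*(1/2974) = 730/1487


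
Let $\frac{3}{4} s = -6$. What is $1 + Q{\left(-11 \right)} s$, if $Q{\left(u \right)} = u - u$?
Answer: $1$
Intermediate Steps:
$s = -8$ ($s = \frac{4}{3} \left(-6\right) = -8$)
$Q{\left(u \right)} = 0$
$1 + Q{\left(-11 \right)} s = 1 + 0 \left(-8\right) = 1 + 0 = 1$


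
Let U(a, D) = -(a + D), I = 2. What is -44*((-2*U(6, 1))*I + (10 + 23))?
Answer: -2684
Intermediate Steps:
U(a, D) = -D - a (U(a, D) = -(D + a) = -D - a)
-44*((-2*U(6, 1))*I + (10 + 23)) = -44*(-2*(-1*1 - 1*6)*2 + (10 + 23)) = -44*(-2*(-1 - 6)*2 + 33) = -44*(-2*(-7)*2 + 33) = -44*(14*2 + 33) = -44*(28 + 33) = -44*61 = -2684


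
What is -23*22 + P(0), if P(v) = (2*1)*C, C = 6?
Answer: -494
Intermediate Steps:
P(v) = 12 (P(v) = (2*1)*6 = 2*6 = 12)
-23*22 + P(0) = -23*22 + 12 = -506 + 12 = -494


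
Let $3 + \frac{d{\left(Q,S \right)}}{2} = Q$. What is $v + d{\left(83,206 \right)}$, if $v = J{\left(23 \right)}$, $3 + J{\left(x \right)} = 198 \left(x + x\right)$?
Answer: $9265$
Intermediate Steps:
$J{\left(x \right)} = -3 + 396 x$ ($J{\left(x \right)} = -3 + 198 \left(x + x\right) = -3 + 198 \cdot 2 x = -3 + 396 x$)
$d{\left(Q,S \right)} = -6 + 2 Q$
$v = 9105$ ($v = -3 + 396 \cdot 23 = -3 + 9108 = 9105$)
$v + d{\left(83,206 \right)} = 9105 + \left(-6 + 2 \cdot 83\right) = 9105 + \left(-6 + 166\right) = 9105 + 160 = 9265$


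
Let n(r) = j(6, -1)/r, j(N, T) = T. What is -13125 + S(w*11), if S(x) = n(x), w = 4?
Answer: -577501/44 ≈ -13125.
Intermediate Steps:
n(r) = -1/r
S(x) = -1/x
-13125 + S(w*11) = -13125 - 1/(4*11) = -13125 - 1/44 = -577501/44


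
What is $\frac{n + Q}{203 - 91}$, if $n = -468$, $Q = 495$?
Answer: $\frac{27}{112} \approx 0.24107$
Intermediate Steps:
$\frac{n + Q}{203 - 91} = \frac{-468 + 495}{203 - 91} = \frac{27}{112}$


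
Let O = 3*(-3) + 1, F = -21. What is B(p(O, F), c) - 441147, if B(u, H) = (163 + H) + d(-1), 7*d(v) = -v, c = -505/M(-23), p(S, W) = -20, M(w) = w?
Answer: -70994866/161 ≈ -4.4096e+5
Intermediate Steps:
O = -8 (O = -9 + 1 = -8)
c = 505/23 (c = -505/(-23) = -505*(-1/23) = 505/23 ≈ 21.957)
d(v) = -v/7 (d(v) = (-v)/7 = -v/7)
B(u, H) = 1142/7 + H (B(u, H) = (163 + H) - ⅐*(-1) = (163 + H) + ⅐ = 1142/7 + H)
B(p(O, F), c) - 441147 = (1142/7 + 505/23) - 441147 = 29801/161 - 441147 = -70994866/161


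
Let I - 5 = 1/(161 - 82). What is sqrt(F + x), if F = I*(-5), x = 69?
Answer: sqrt(274209)/79 ≈ 6.6285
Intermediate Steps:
I = 396/79 (I = 5 + 1/(161 - 82) = 5 + 1/79 = 396/79 ≈ 5.0127)
F = -1980/79 (F = (396/79)*(-5) = -1980/79 ≈ -25.063)
sqrt(F + x) = sqrt(-1980/79 + 69) = sqrt(3471/79) = sqrt(274209)/79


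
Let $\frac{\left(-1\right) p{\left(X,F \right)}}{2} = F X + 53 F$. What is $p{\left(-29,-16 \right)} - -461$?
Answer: $1229$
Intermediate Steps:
$p{\left(X,F \right)} = - 106 F - 2 F X$ ($p{\left(X,F \right)} = - 2 \left(F X + 53 F\right) = - 2 \left(53 F + F X\right) = - 106 F - 2 F X$)
$p{\left(-29,-16 \right)} - -461 = \left(-2\right) \left(-16\right) \left(53 - 29\right) - -461 = \left(-2\right) \left(-16\right) 24 + 461 = 768 + 461 = 1229$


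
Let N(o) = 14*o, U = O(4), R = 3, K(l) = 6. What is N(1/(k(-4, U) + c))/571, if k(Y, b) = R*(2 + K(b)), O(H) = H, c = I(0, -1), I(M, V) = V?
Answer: 14/13133 ≈ 0.0010660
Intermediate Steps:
c = -1
U = 4
k(Y, b) = 24 (k(Y, b) = 3*(2 + 6) = 3*8 = 24)
N(1/(k(-4, U) + c))/571 = (14/(24 - 1))/571 = (14/23)*(1/571) = 14/13133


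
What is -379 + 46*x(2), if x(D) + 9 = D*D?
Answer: -609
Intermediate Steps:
x(D) = -9 + D**2 (x(D) = -9 + D*D = -9 + D**2)
-379 + 46*x(2) = -379 + 46*(-9 + 2**2) = -379 + 46*(-9 + 4) = -379 + 46*(-5) = -379 - 230 = -609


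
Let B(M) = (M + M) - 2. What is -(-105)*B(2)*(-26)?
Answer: -5460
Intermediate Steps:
B(M) = -2 + 2*M (B(M) = 2*M - 2 = -2 + 2*M)
-(-105)*B(2)*(-26) = -(-105)*(-2 + 2*2)*(-26) = -(-105)*(-2 + 4)*(-26) = -(-105)*2*(-26) = -35*(-6)*(-26) = 210*(-26) = -5460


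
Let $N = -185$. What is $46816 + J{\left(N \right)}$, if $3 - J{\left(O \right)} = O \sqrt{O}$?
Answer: $46819 + 185 i \sqrt{185} \approx 46819.0 + 2516.3 i$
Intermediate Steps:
$J{\left(O \right)} = 3 - O^{\frac{3}{2}}$ ($J{\left(O \right)} = 3 - O \sqrt{O} = 3 - O^{\frac{3}{2}}$)
$46816 + J{\left(N \right)} = 46816 + \left(3 - \left(-185\right)^{\frac{3}{2}}\right) = 46816 + \left(3 - - 185 i \sqrt{185}\right) = 46816 + \left(3 + 185 i \sqrt{185}\right) = 46819 + 185 i \sqrt{185}$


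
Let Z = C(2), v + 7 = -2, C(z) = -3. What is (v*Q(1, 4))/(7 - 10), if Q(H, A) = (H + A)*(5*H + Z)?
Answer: 30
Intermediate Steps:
v = -9 (v = -7 - 2 = -9)
Z = -3
Q(H, A) = (-3 + 5*H)*(A + H) (Q(H, A) = (H + A)*(5*H - 3) = (A + H)*(-3 + 5*H) = (-3 + 5*H)*(A + H))
(v*Q(1, 4))/(7 - 10) = (-9*(-3*4 - 3*1 + 5*1**2 + 5*4*1))/(7 - 10) = -9*(-12 - 3 + 5*1 + 20)/(-3) = -9*(-12 - 3 + 5 + 20)*(-1/3) = -9*10*(-1/3) = -90*(-1/3) = 30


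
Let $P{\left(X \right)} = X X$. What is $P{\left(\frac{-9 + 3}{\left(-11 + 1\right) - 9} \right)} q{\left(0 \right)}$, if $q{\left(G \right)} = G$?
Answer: $0$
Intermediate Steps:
$P{\left(X \right)} = X^{2}$
$P{\left(\frac{-9 + 3}{\left(-11 + 1\right) - 9} \right)} q{\left(0 \right)} = \left(\frac{-9 + 3}{\left(-11 + 1\right) - 9}\right)^{2} \cdot 0 = \left(- \frac{6}{-10 - 9}\right)^{2} \cdot 0 = \left(- \frac{6}{-19}\right)^{2} \cdot 0 = \left(\left(-6\right) \left(- \frac{1}{19}\right)\right)^{2} \cdot 0 = \left(\frac{6}{19}\right)^{2} \cdot 0 = \frac{36}{361} \cdot 0 = 0$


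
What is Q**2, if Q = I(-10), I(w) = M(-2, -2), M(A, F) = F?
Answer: 4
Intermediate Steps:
I(w) = -2
Q = -2
Q**2 = (-2)**2 = 4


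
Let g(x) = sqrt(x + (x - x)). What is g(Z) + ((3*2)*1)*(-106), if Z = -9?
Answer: -636 + 3*I ≈ -636.0 + 3.0*I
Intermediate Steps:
g(x) = sqrt(x) (g(x) = sqrt(x + 0) = sqrt(x))
g(Z) + ((3*2)*1)*(-106) = sqrt(-9) + ((3*2)*1)*(-106) = 3*I + (6*1)*(-106) = 3*I + 6*(-106) = 3*I - 636 = -636 + 3*I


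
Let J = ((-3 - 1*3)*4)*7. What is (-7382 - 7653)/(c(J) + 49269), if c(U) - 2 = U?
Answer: -15035/49103 ≈ -0.30619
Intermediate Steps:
J = -168 (J = ((-3 - 3)*4)*7 = -6*4*7 = -24*7 = -168)
c(U) = 2 + U
(-7382 - 7653)/(c(J) + 49269) = (-7382 - 7653)/((2 - 168) + 49269) = -15035/(-166 + 49269) = -15035/49103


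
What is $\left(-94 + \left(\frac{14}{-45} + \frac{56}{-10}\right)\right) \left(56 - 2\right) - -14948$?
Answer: $\frac{47764}{5} \approx 9552.8$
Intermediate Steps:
$\left(-94 + \left(\frac{14}{-45} + \frac{56}{-10}\right)\right) \left(56 - 2\right) - -14948 = \left(-94 + \left(14 \left(- \frac{1}{45}\right) + 56 \left(- \frac{1}{10}\right)\right)\right) 54 + 14948 = \left(-94 - \frac{266}{45}\right) 54 + 14948 = \left(- \frac{4496}{45}\right) 54 + 14948 = - \frac{26976}{5} + 14948 = \frac{47764}{5}$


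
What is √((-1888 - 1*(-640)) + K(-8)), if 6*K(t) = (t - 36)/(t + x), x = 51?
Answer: 7*I*√423894/129 ≈ 35.329*I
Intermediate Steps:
K(t) = (-36 + t)/(6*(51 + t)) (K(t) = ((t - 36)/(t + 51))/6 = ((-36 + t)/(51 + t))/6 = (-36 + t)/(6*(51 + t)))
√((-1888 - 1*(-640)) + K(-8)) = √((-1888 - 1*(-640)) + (-36 - 8)/(6*(51 - 8))) = √((-1888 + 640) + (⅙)*(-44)/43) = √(-1248 + (⅙)*(1/43)*(-44)) = √(-1248 - 22/129) = √(-161014/129) = 7*I*√423894/129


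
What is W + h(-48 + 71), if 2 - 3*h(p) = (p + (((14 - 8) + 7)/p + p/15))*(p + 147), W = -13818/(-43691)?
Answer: -12854002862/9044037 ≈ -1421.3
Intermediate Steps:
W = 13818/43691 (W = -13818*(-1/43691) = 13818/43691 ≈ 0.31627)
h(p) = 2/3 - (147 + p)*(13/p + 16*p/15)/3 (h(p) = 2/3 - (p + (((14 - 8) + 7)/p + p/15))*(p + 147)/3 = 2/3 - (p + ((6 + 7)/p + p*(1/15)))*(147 + p)/3 = 2/3 - (p + (13/p + p/15))*(147 + p)/3 = 2/3 - (13/p + 16*p/15)*(147 + p)/3 = 2/3 - (147 + p)*(13/p + 16*p/15)/3)
W + h(-48 + 71) = 13818/43691 + (-28665 - (-48 + 71)*(165 + 16*(-48 + 71)**2 + 2352*(-48 + 71)))/(45*(-48 + 71)) = 13818/43691 + (1/45)*(-28665 - 1*23*(165 + 16*23**2 + 2352*23))/23 = 13818/43691 + (1/45)*(1/23)*(-28665 - 1*23*(165 + 16*529 + 54096)) = 13818/43691 + (1/45)*(1/23)*(-28665 - 1*23*(165 + 8464 + 54096)) = 13818/43691 + (1/45)*(1/23)*(-28665 - 1*23*62725) = 13818/43691 + (1/45)*(1/23)*(-28665 - 1442675) = 13818/43691 + (1/45)*(1/23)*(-1471340) = 13818/43691 - 294268/207 = -12854002862/9044037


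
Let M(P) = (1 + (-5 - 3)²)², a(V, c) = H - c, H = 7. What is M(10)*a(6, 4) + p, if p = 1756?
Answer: 14431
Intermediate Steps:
a(V, c) = 7 - c
M(P) = 4225 (M(P) = (1 + (-8)²)² = (1 + 64)² = 65² = 4225)
M(10)*a(6, 4) + p = 4225*(7 - 1*4) + 1756 = 4225*(7 - 4) + 1756 = 4225*3 + 1756 = 12675 + 1756 = 14431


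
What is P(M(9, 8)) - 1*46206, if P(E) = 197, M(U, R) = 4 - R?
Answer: -46009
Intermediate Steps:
P(M(9, 8)) - 1*46206 = 197 - 1*46206 = 197 - 46206 = -46009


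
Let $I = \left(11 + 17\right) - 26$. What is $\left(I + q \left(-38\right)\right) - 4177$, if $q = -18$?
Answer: $-3491$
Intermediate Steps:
$I = 2$ ($I = 28 - 26 = 2$)
$\left(I + q \left(-38\right)\right) - 4177 = \left(2 - -684\right) - 4177 = \left(2 + 684\right) - 4177 = 686 - 4177 = -3491$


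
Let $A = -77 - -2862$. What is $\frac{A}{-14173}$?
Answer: $- \frac{2785}{14173} \approx -0.1965$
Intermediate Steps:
$A = 2785$ ($A = -77 + 2862 = 2785$)
$\frac{A}{-14173} = \frac{2785}{-14173} = 2785 \left(- \frac{1}{14173}\right) = - \frac{2785}{14173}$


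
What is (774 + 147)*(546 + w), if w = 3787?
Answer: 3990693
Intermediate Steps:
(774 + 147)*(546 + w) = (774 + 147)*(546 + 3787) = 921*4333 = 3990693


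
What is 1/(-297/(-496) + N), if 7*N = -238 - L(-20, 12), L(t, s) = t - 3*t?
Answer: -3472/135809 ≈ -0.025565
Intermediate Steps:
L(t, s) = -2*t
N = -278/7 (N = (-238 - (-2)*(-20))/7 = (-238 - 1*40)/7 = (-238 - 40)/7 = (1/7)*(-278) = -278/7 ≈ -39.714)
1/(-297/(-496) + N) = 1/(-297/(-496) - 278/7) = 1/(-297*(-1/496) - 278/7) = 1/(297/496 - 278/7) = 1/(-135809/3472) = -3472/135809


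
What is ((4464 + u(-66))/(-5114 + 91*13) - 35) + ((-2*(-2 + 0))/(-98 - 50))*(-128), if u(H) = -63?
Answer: -4750314/145447 ≈ -32.660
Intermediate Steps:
((4464 + u(-66))/(-5114 + 91*13) - 35) + ((-2*(-2 + 0))/(-98 - 50))*(-128) = ((4464 - 63)/(-5114 + 91*13) - 35) + ((-2*(-2 + 0))/(-98 - 50))*(-128) = (4401/(-5114 + 1183) - 35) + (-2*(-2)/(-148))*(-128) = (4401/(-3931) - 35) + (4*(-1/148))*(-128) = (4401*(-1/3931) - 35) - 1/37*(-128) = (-4401/3931 - 35) + 128/37 = -141986/3931 + 128/37 = -4750314/145447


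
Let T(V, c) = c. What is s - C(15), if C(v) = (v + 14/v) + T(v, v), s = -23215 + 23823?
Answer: 8656/15 ≈ 577.07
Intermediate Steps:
s = 608
C(v) = 2*v + 14/v (C(v) = (v + 14/v) + v = 2*v + 14/v)
s - C(15) = 608 - (2*15 + 14/15) = 608 - (30 + 14*(1/15)) = 608 - (30 + 14/15) = 608 - 1*464/15 = 608 - 464/15 = 8656/15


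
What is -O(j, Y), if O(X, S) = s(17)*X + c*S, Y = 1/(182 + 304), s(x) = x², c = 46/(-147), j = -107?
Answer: 1104600506/35721 ≈ 30923.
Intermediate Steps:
c = -46/147 (c = 46*(-1/147) = -46/147 ≈ -0.31293)
Y = 1/486 ≈ 0.0020576
O(X, S) = 289*X - 46*S/147 (O(X, S) = 17²*X - 46*S/147 = 289*X - 46*S/147)
-O(j, Y) = -(289*(-107) - 46/147*1/486) = -(-30923 - 23/35721) = -1*(-1104600506/35721) = 1104600506/35721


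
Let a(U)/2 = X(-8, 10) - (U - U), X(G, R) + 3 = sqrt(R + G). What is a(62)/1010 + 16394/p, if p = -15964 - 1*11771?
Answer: -334487/560247 + sqrt(2)/505 ≈ -0.59423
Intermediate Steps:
p = -27735 (p = -15964 - 11771 = -27735)
X(G, R) = -3 + sqrt(G + R) (X(G, R) = -3 + sqrt(R + G) = -3 + sqrt(G + R))
a(U) = -6 + 2*sqrt(2) (a(U) = 2*((-3 + sqrt(-8 + 10)) - (U - U)) = 2*((-3 + sqrt(2)) - 1*0) = 2*((-3 + sqrt(2)) + 0) = 2*(-3 + sqrt(2)) = -6 + 2*sqrt(2))
a(62)/1010 + 16394/p = (-6 + 2*sqrt(2))/1010 + 16394/(-27735) = (-6 + 2*sqrt(2))*(1/1010) + 16394*(-1/27735) = (-3/505 + sqrt(2)/505) - 16394/27735 = -334487/560247 + sqrt(2)/505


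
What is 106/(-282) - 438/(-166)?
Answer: 26480/11703 ≈ 2.2627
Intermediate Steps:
106/(-282) - 438/(-166) = 106*(-1/282) - 438*(-1/166) = -53/141 + 219/83 = 26480/11703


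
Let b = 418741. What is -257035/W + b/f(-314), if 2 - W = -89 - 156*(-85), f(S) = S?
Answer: -5433691239/4135066 ≈ -1314.1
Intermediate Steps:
W = -13169 (W = 2 - (-89 - 156*(-85)) = 2 - (-89 + 13260) = 2 - 1*13171 = 2 - 13171 = -13169)
-257035/W + b/f(-314) = -257035/(-13169) + 418741/(-314) = -257035*(-1/13169) + 418741*(-1/314) = 257035/13169 - 418741/314 = -5433691239/4135066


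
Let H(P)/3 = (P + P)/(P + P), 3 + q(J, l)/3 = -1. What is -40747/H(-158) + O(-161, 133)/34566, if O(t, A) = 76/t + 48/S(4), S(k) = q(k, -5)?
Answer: -37793698547/2782563 ≈ -13582.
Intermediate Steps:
q(J, l) = -12 (q(J, l) = -9 + 3*(-1) = -9 - 3 = -12)
S(k) = -12
O(t, A) = -4 + 76/t (O(t, A) = 76/t + 48/(-12) = 76/t + 48*(-1/12) = 76/t - 4 = -4 + 76/t)
H(P) = 3 (H(P) = 3*((P + P)/(P + P)) = 3*((2*P)/((2*P))) = 3*((2*P)*(1/(2*P))) = 3*1 = 3)
-40747/H(-158) + O(-161, 133)/34566 = -40747/3 + (-4 + 76/(-161))/34566 = -40747*⅓ + (-4 + 76*(-1/161))*(1/34566) = -40747/3 + (-4 - 76/161)*(1/34566) = -40747/3 - 720/161*1/34566 = -40747/3 - 120/927521 = -37793698547/2782563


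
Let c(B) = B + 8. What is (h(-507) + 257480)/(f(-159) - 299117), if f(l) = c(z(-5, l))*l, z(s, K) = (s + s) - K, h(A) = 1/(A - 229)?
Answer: -189505279/238522880 ≈ -0.79450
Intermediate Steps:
h(A) = 1/(-229 + A)
z(s, K) = -K + 2*s (z(s, K) = 2*s - K = -K + 2*s)
c(B) = 8 + B
f(l) = l*(-2 - l) (f(l) = (8 + (-l + 2*(-5)))*l = (8 + (-l - 10))*l = (8 + (-10 - l))*l = (-2 - l)*l = l*(-2 - l))
(h(-507) + 257480)/(f(-159) - 299117) = (1/(-229 - 507) + 257480)/(-1*(-159)*(2 - 159) - 299117) = (1/(-736) + 257480)/(-1*(-159)*(-157) - 299117) = (-1/736 + 257480)/(-24963 - 299117) = (189505279/736)/(-324080) = (189505279/736)*(-1/324080) = -189505279/238522880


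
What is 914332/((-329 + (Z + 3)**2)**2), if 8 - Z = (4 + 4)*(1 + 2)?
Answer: 228583/6400 ≈ 35.716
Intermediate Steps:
Z = -16 (Z = 8 - (4 + 4)*(1 + 2) = 8 - 8*3 = 8 - 1*24 = 8 - 24 = -16)
914332/((-329 + (Z + 3)**2)**2) = 914332/((-329 + (-16 + 3)**2)**2) = 914332/((-329 + (-13)**2)**2) = 914332/((-329 + 169)**2) = 914332/((-160)**2) = 914332/25600 = 914332*(1/25600) = 228583/6400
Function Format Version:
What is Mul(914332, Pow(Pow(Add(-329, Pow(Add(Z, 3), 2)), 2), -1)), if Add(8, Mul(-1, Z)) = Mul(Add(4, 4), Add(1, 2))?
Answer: Rational(228583, 6400) ≈ 35.716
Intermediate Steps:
Z = -16 (Z = Add(8, Mul(-1, Mul(Add(4, 4), Add(1, 2)))) = Add(8, Mul(-1, Mul(8, 3))) = Add(8, Mul(-1, 24)) = Add(8, -24) = -16)
Mul(914332, Pow(Pow(Add(-329, Pow(Add(Z, 3), 2)), 2), -1)) = Mul(914332, Pow(Pow(Add(-329, Pow(Add(-16, 3), 2)), 2), -1)) = Mul(914332, Pow(Pow(Add(-329, Pow(-13, 2)), 2), -1)) = Mul(914332, Pow(Pow(Add(-329, 169), 2), -1)) = Mul(914332, Pow(Pow(-160, 2), -1)) = Mul(914332, Pow(25600, -1)) = Mul(914332, Rational(1, 25600)) = Rational(228583, 6400)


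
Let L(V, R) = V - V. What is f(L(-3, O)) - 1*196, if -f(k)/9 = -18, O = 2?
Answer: -34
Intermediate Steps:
L(V, R) = 0
f(k) = 162 (f(k) = -9*(-18) = 162)
f(L(-3, O)) - 1*196 = 162 - 1*196 = 162 - 196 = -34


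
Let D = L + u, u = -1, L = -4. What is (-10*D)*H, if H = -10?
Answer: -500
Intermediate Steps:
D = -5 (D = -4 - 1 = -5)
(-10*D)*H = -10*(-5)*(-10) = 50*(-10) = -500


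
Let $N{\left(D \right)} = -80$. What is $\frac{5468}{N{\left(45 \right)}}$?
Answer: $- \frac{1367}{20} \approx -68.35$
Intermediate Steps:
$\frac{5468}{N{\left(45 \right)}} = \frac{5468}{-80} = 5468 \left(- \frac{1}{80}\right) = - \frac{1367}{20}$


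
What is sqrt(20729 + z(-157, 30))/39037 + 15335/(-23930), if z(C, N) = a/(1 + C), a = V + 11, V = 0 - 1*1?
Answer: -3067/4786 + sqrt(126114846)/3044886 ≈ -0.63714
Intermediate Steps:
V = -1 (V = 0 - 1 = -1)
a = 10 (a = -1 + 11 = 10)
z(C, N) = 10/(1 + C)
sqrt(20729 + z(-157, 30))/39037 + 15335/(-23930) = sqrt(20729 + 10/(1 - 157))/39037 + 15335/(-23930) = sqrt(20729 + 10/(-156))*(1/39037) + 15335*(-1/23930) = sqrt(20729 + 10*(-1/156))*(1/39037) - 3067/4786 = sqrt(20729 - 5/78)*(1/39037) - 3067/4786 = sqrt(1616857/78)*(1/39037) - 3067/4786 = (sqrt(126114846)/78)*(1/39037) - 3067/4786 = sqrt(126114846)/3044886 - 3067/4786 = -3067/4786 + sqrt(126114846)/3044886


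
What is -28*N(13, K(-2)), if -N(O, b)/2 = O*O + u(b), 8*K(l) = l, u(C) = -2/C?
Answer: 9912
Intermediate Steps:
K(l) = l/8
N(O, b) = -2*O² + 4/b (N(O, b) = -2*(O*O - 2/b) = -2*(O² - 2/b) = -2*O² + 4/b)
-28*N(13, K(-2)) = -28*(-2*13² + 4/(((⅛)*(-2)))) = -28*(-2*169 + 4/(-¼)) = -28*(-338 + 4*(-4)) = -28*(-338 - 16) = -28*(-354) = 9912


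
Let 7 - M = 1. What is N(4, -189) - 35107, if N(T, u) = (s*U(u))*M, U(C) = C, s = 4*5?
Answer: -57787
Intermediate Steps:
s = 20
M = 6 (M = 7 - 1*1 = 7 - 1 = 6)
N(T, u) = 120*u (N(T, u) = (20*u)*6 = 120*u)
N(4, -189) - 35107 = 120*(-189) - 35107 = -22680 - 35107 = -57787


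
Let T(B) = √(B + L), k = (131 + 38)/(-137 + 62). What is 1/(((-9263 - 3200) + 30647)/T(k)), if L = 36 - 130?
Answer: I*√21657/272760 ≈ 0.00053953*I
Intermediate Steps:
L = -94
k = -169/75 (k = 169/(-75) = 169*(-1/75) = -169/75 ≈ -2.2533)
T(B) = √(-94 + B) (T(B) = √(B - 94) = √(-94 + B))
1/(((-9263 - 3200) + 30647)/T(k)) = 1/(((-9263 - 3200) + 30647)/(√(-94 - 169/75))) = 1/((-12463 + 30647)/(√(-7219/75))) = 1/(18184/((I*√21657/15))) = 1/(18184*(-5*I*√21657/7219)) = 1/(-90920*I*√21657/7219) = I*√21657/272760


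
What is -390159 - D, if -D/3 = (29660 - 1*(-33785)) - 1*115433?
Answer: -546123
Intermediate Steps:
D = 155964 (D = -3*((29660 - 1*(-33785)) - 1*115433) = -3*((29660 + 33785) - 115433) = -3*(63445 - 115433) = -3*(-51988) = 155964)
-390159 - D = -390159 - 1*155964 = -390159 - 155964 = -546123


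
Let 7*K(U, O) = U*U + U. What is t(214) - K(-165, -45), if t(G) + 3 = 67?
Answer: -26612/7 ≈ -3801.7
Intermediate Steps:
t(G) = 64 (t(G) = -3 + 67 = 64)
K(U, O) = U/7 + U²/7 (K(U, O) = (U*U + U)/7 = (U² + U)/7 = (U + U²)/7 = U/7 + U²/7)
t(214) - K(-165, -45) = 64 - (-165)*(1 - 165)/7 = 64 - (-165)*(-164)/7 = 64 - 1*27060/7 = 64 - 27060/7 = -26612/7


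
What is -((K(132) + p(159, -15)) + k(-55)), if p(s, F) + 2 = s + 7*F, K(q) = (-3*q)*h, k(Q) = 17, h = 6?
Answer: 2307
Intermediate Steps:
K(q) = -18*q (K(q) = -3*q*6 = -18*q)
p(s, F) = -2 + s + 7*F (p(s, F) = -2 + (s + 7*F) = -2 + s + 7*F)
-((K(132) + p(159, -15)) + k(-55)) = -((-18*132 + (-2 + 159 + 7*(-15))) + 17) = -((-2376 + (-2 + 159 - 105)) + 17) = -((-2376 + 52) + 17) = -(-2324 + 17) = -1*(-2307) = 2307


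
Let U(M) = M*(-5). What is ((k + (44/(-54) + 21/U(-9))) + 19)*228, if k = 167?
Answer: 1904788/45 ≈ 42329.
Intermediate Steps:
U(M) = -5*M
((k + (44/(-54) + 21/U(-9))) + 19)*228 = ((167 + (44/(-54) + 21/((-5*(-9))))) + 19)*228 = ((167 + (44*(-1/54) + 21/45)) + 19)*228 = ((167 + (-22/27 + 21*(1/45))) + 19)*228 = ((167 + (-22/27 + 7/15)) + 19)*228 = ((167 - 47/135) + 19)*228 = (22498/135 + 19)*228 = (25063/135)*228 = 1904788/45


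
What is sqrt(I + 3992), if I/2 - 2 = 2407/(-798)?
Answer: 11*sqrt(5249643)/399 ≈ 63.166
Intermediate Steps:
I = -811/399 (I = 4 + 2*(2407/(-798)) = 4 + 2*(2407*(-1/798)) = 4 + 2*(-2407/798) = 4 - 2407/399 = -811/399 ≈ -2.0326)
sqrt(I + 3992) = sqrt(-811/399 + 3992) = sqrt(1591997/399) = 11*sqrt(5249643)/399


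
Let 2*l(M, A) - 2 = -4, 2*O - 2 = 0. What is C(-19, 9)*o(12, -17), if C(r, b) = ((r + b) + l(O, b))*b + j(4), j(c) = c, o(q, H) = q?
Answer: -1140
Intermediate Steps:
O = 1 (O = 1 + (½)*0 = 1 + 0 = 1)
l(M, A) = -1 (l(M, A) = 1 + (½)*(-4) = 1 - 2 = -1)
C(r, b) = 4 + b*(-1 + b + r) (C(r, b) = ((r + b) - 1)*b + 4 = ((b + r) - 1)*b + 4 = (-1 + b + r)*b + 4 = b*(-1 + b + r) + 4 = 4 + b*(-1 + b + r))
C(-19, 9)*o(12, -17) = (4 + 9² - 1*9 + 9*(-19))*12 = (4 + 81 - 9 - 171)*12 = -95*12 = -1140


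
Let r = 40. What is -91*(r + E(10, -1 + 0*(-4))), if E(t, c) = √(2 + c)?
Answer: -3731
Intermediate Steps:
-91*(r + E(10, -1 + 0*(-4))) = -91*(40 + √(2 + (-1 + 0*(-4)))) = -91*(40 + √(2 + (-1 + 0))) = -91*(40 + √(2 - 1)) = -91*(40 + √1) = -91*(40 + 1) = -91*41 = -3731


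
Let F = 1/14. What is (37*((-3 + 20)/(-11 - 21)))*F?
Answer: -629/448 ≈ -1.4040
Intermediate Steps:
F = 1/14 ≈ 0.071429
(37*((-3 + 20)/(-11 - 21)))*F = (37*((-3 + 20)/(-11 - 21)))*(1/14) = (37*(17/(-32)))*(1/14) = (37*(17*(-1/32)))*(1/14) = (37*(-17/32))*(1/14) = -629/32*1/14 = -629/448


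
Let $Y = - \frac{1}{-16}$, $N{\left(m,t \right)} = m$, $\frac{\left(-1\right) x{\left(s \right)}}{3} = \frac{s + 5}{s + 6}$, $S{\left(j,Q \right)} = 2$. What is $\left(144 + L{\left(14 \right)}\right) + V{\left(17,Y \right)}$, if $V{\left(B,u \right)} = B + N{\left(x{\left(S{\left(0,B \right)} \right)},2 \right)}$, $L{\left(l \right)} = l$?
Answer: $\frac{1379}{8} \approx 172.38$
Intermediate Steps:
$x{\left(s \right)} = - \frac{3 \left(5 + s\right)}{6 + s}$ ($x{\left(s \right)} = - 3 \frac{s + 5}{s + 6} = - 3 \frac{5 + s}{6 + s} = - \frac{3 \left(5 + s\right)}{6 + s}$)
$Y = \frac{1}{16}$ ($Y = \left(-1\right) \left(- \frac{1}{16}\right) = \frac{1}{16} \approx 0.0625$)
$V{\left(B,u \right)} = - \frac{21}{8} + B$ ($V{\left(B,u \right)} = B + \frac{3 \left(-5 - 2\right)}{6 + 2} = B + \frac{3 \left(-5 - 2\right)}{8} = B + 3 \cdot \frac{1}{8} \left(-7\right) = B - \frac{21}{8} = - \frac{21}{8} + B$)
$\left(144 + L{\left(14 \right)}\right) + V{\left(17,Y \right)} = \left(144 + 14\right) + \left(- \frac{21}{8} + 17\right) = 158 + \frac{115}{8} = \frac{1379}{8}$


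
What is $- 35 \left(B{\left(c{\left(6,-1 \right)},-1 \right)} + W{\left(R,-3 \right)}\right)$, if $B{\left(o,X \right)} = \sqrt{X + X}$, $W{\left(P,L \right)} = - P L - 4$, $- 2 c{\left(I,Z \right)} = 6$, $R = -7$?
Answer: $875 - 35 i \sqrt{2} \approx 875.0 - 49.497 i$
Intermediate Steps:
$c{\left(I,Z \right)} = -3$ ($c{\left(I,Z \right)} = \left(- \frac{1}{2}\right) 6 = -3$)
$W{\left(P,L \right)} = -4 - L P$ ($W{\left(P,L \right)} = - L P - 4 = -4 - L P$)
$B{\left(o,X \right)} = \sqrt{2} \sqrt{X}$ ($B{\left(o,X \right)} = \sqrt{2 X} = \sqrt{2} \sqrt{X}$)
$- 35 \left(B{\left(c{\left(6,-1 \right)},-1 \right)} + W{\left(R,-3 \right)}\right) = - 35 \left(\sqrt{2} \sqrt{-1} - \left(4 - -21\right)\right) = - 35 \left(\sqrt{2} i - 25\right) = - 35 \left(i \sqrt{2} - 25\right) = - 35 \left(-25 + i \sqrt{2}\right) = 875 - 35 i \sqrt{2}$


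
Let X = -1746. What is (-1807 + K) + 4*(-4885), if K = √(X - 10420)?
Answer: -21347 + I*√12166 ≈ -21347.0 + 110.3*I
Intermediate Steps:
K = I*√12166 (K = √(-1746 - 10420) = √(-12166) = I*√12166 ≈ 110.3*I)
(-1807 + K) + 4*(-4885) = (-1807 + I*√12166) + 4*(-4885) = (-1807 + I*√12166) - 19540 = -21347 + I*√12166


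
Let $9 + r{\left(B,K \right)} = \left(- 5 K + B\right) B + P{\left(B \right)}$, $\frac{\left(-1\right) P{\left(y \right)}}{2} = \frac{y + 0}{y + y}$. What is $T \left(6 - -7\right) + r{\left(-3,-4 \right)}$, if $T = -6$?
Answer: $-139$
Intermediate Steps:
$P{\left(y \right)} = -1$ ($P{\left(y \right)} = - 2 \frac{y + 0}{y + y} = - 2 \frac{y}{2 y} = - 2 y \frac{1}{2 y} = \left(-2\right) \frac{1}{2} = -1$)
$r{\left(B,K \right)} = -10 + B \left(B - 5 K\right)$ ($r{\left(B,K \right)} = -9 + \left(\left(- 5 K + B\right) B - 1\right) = -9 + \left(\left(B - 5 K\right) B - 1\right) = -9 + \left(B \left(B - 5 K\right) - 1\right) = -9 + \left(-1 + B \left(B - 5 K\right)\right) = -10 + B \left(B - 5 K\right)$)
$T \left(6 - -7\right) + r{\left(-3,-4 \right)} = - 6 \left(6 - -7\right) - \left(10 - 9 + 60\right) = - 6 \left(6 + 7\right) - 61 = \left(-6\right) 13 - 61 = -78 - 61 = -139$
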